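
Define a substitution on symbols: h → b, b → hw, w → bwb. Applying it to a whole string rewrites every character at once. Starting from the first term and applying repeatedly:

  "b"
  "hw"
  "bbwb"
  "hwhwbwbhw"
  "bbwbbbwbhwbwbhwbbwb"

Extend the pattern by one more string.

Replace each of the 19 characters of bbwbbbwbhwbwbhwbbwb in place — hw hw bwb hw hw hw bwb hw b bwb hw bwb hw b bwb hw hw bwb hw — and concatenate.

hwhwbwbhwhwhwbwbhwbbwbhwbwbhwbbwbhwhwbwbhw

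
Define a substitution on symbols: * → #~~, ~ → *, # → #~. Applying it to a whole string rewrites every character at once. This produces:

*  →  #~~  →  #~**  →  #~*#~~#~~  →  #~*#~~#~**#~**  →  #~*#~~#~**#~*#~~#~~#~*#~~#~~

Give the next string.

Replace each of the 28 characters of #~*#~~#~**#~*#~~#~~#~*#~~#~~ in place — #~ * #~~ #~ * * #~ * #~~ #~~ #~ * #~~ #~ * * #~ * * #~ * #~~ #~ * * #~ * * — and concatenate.

#~*#~~#~**#~*#~~#~~#~*#~~#~**#~**#~*#~~#~**#~**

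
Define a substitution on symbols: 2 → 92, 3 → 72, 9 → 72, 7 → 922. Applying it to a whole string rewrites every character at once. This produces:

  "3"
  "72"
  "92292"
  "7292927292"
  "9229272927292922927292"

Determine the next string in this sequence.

72929272929229272929229272927292927292922927292

Applying the rule to each of the 22 symbols of 9229272927292922927292 gives the pieces 72 92 92 72 92 922 92 72 92 922 92 72 92 72 92 92 72 92 922 92 72 92, which concatenate to the answer.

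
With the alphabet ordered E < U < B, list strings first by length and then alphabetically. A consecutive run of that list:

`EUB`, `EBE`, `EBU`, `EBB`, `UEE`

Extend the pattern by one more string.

UEU

The successor of UEE increments the rightmost position that isn't already B and resets every position after it to E.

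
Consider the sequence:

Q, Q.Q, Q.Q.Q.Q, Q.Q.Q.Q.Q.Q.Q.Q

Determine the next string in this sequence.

Q.Q.Q.Q.Q.Q.Q.Q.Q.Q.Q.Q.Q.Q.Q.Q

Every step duplicates the string with '.' between the halves.
So the next term is two copies of Q.Q.Q.Q.Q.Q.Q.Q with '.' between the halves.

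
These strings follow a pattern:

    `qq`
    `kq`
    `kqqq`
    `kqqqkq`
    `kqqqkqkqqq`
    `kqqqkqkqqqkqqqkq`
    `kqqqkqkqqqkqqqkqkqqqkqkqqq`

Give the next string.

kqqqkqkqqqkqqqkqkqqqkqkqqqkqqqkqkqqqkqqqkq

Each term (from the third on) is the previous term followed by the one before it: term 3 = kq·qq = kqqq.
So term 8 is kqqqkqkqqqkqqqkqkqqqkqkqqq·kqqqkqkqqqkqqqkq.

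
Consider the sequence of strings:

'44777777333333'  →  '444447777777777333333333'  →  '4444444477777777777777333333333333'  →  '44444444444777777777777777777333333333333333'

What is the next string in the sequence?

Reading off run lengths: 4 runs 2, 5, 8, 11; 7 runs 6, 10, 14, 18; 3 runs 6, 9, 12, 15 — each is linear in n (n = 1, 2, …).
At n = 5 the blocks have lengths 14, 22, 18.

444444444444447777777777777777777777333333333333333333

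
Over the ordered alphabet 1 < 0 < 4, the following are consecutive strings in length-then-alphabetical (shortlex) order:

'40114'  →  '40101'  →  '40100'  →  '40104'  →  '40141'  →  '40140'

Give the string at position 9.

Continuing the enumeration 3 steps past 40140: 40140 → 40144 → 40011 → (answer).

40010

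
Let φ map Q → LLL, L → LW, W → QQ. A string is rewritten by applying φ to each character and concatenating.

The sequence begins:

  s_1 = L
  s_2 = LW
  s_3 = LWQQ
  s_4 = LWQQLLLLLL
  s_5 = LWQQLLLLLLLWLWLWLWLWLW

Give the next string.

Applying the rule to each of the 22 symbols of LWQQLLLLLLLWLWLWLWLWLW gives the pieces LW QQ LLL LLL LW LW LW LW LW LW LW QQ LW QQ LW QQ LW QQ LW QQ LW QQ, which concatenate to the answer.

LWQQLLLLLLLWLWLWLWLWLWLWQQLWQQLWQQLWQQLWQQLWQQ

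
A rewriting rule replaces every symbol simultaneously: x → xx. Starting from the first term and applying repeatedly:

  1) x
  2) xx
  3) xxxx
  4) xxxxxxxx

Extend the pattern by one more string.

xxxxxxxxxxxxxxxx

Expanding xxxxxxxx: x→xx, x→xx, x→xx, x→xx, x→xx, x→xx, x→xx, x→xx. Concatenated: xx xx xx xx xx xx xx xx.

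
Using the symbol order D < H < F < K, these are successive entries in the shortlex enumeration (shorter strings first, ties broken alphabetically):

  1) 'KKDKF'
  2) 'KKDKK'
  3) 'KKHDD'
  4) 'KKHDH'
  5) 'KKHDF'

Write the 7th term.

Advancing 2 positions from KKHDF through KKHDF → KKHDK reaches term 7.

KKHHD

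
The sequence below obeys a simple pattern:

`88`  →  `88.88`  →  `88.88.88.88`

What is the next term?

Each string is two copies of the previous one joined by '.'.
One more doubling of 88.88.88.88 gives the answer.

88.88.88.88.88.88.88.88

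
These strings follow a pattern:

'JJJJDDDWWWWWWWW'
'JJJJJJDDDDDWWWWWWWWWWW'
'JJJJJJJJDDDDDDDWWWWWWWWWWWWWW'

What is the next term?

JJJJJJJJJJDDDDDDDDDWWWWWWWWWWWWWWWWW

Term n consists of 2n J's, followed by 2n-1 D's, followed by 3n+2 W's, where the shown terms are n = 2, 3, 4.
For the next term, n = 5, so the run lengths are 10, 9, 17.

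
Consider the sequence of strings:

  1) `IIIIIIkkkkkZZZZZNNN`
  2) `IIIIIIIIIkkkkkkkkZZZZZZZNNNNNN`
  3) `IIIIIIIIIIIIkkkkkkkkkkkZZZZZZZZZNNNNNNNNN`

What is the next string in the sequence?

IIIIIIIIIIIIIIIkkkkkkkkkkkkkkZZZZZZZZZZZNNNNNNNNNNNN

Term n consists of 3n+3 I's, followed by 3n+2 k's, followed by 2n+3 Z's, followed by 3n N's (n = 1, 2, …).
Setting n = 4 gives 15, 14, 11, 12 characters in each block.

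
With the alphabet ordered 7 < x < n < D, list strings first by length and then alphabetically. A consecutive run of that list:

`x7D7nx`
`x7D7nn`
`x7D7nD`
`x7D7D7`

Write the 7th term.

x7D7DD

Stepping forward 3 times from x7D7D7: x7D7D7 → x7D7Dx → x7D7Dn, then the target.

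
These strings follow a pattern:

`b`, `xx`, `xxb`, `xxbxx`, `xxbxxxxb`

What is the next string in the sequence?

xxbxxxxbxxbxx

Each term (from the third on) is the previous term followed by the one before it: term 3 = xx·b = xxb.
So term 6 is xxbxxxxb·xxbxx.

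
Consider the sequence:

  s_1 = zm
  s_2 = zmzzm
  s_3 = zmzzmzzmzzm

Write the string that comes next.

s(k+1) = s(k)·z·s(k) — each term doubles the last with 'z' between the halves.
One more doubling of zmzzmzzmzzm gives the answer.

zmzzmzzmzzmzzmzzmzzmzzm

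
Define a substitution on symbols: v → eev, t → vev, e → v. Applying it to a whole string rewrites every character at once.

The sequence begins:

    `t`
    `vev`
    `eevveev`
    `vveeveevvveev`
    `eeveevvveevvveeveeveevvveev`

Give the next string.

φ(eeveevvveevvveeveeveevvveev) expands symbol-by-symbol to v v eev v v eev eev eev v v eev eev eev v v eev v v eev v v eev eev eev v v eev; joining the 27 pieces gives the next term.

vveevvveeveeveevvveeveeveevvveevvveevvveeveeveevvveev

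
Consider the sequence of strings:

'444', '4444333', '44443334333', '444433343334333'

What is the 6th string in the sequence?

Every step adds 4333 to the end: s(k+1) = s(k)·4333.
From 444433343334333, 2 further steps: 444433343334333 → 4444333433343334333 → (answer).

44443334333433343334333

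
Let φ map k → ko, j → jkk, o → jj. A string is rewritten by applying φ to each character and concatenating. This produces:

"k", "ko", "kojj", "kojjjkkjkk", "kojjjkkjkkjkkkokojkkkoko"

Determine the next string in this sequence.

Rewriting the 24 symbols of kojjjkkjkkjkkkokojkkkoko one by one yields ko jj jkk jkk jkk ko ko jkk ko ko jkk ko ko ko jj ko jj jkk ko ko ko jj ko jj; concatenated:

kojjjkkjkkjkkkokojkkkokojkkkokokojjkojjjkkkokokojjkojj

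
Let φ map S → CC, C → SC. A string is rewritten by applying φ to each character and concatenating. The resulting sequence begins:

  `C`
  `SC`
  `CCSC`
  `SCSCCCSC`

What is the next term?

CCSCCCSCSCSCCCSC

Apply φ to SCSCCCSC symbol by symbol: S→CC, C→SC, S→CC, C→SC, C→SC, C→SC, S→CC, C→SC; joined: CC SC CC SC SC SC CC SC.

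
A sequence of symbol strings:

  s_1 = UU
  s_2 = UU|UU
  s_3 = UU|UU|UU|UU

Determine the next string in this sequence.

s(k+1) = s(k)·|·s(k) — each term doubles the last with '|' between the halves.
One more doubling of UU|UU|UU|UU gives the answer.

UU|UU|UU|UU|UU|UU|UU|UU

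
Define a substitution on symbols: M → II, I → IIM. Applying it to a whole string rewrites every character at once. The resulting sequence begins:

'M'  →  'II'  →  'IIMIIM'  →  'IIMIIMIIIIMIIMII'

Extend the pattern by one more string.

IIMIIMIIIIMIIMIIIIMIIMIIMIIMIIIIMIIMIIIIMIIM

Replace each of the 16 characters of IIMIIMIIIIMIIMII in place — IIM IIM II IIM IIM II IIM IIM IIM IIM II IIM IIM II IIM IIM — and concatenate.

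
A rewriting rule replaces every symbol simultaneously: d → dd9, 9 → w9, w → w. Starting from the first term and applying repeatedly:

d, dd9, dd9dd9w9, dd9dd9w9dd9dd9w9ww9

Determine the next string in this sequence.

Applying the rule to each of the 19 symbols of dd9dd9w9dd9dd9w9ww9 gives the pieces dd9 dd9 w9 dd9 dd9 w9 w w9 dd9 dd9 w9 dd9 dd9 w9 w w9 w w w9, which concatenate to the answer.

dd9dd9w9dd9dd9w9ww9dd9dd9w9dd9dd9w9ww9www9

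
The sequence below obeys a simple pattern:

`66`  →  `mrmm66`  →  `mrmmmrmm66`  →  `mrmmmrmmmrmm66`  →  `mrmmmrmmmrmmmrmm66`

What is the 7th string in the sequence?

mrmmmrmmmrmmmrmmmrmmmrmm66

Every step adds mrmm at the front: s(k+1) = mrmm·s(k).
From mrmmmrmmmrmmmrmm66, 2 further steps: mrmmmrmmmrmmmrmm66 → mrmmmrmmmrmmmrmmmrmm66 → (answer).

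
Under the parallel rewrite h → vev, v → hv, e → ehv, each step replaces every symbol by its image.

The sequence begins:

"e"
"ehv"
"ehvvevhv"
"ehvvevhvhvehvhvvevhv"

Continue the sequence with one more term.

Applying the rule to each of the 20 symbols of ehvvevhvhvehvhvvevhv gives the pieces ehv vev hv hv ehv hv vev hv vev hv ehv vev hv vev hv hv ehv hv vev hv, which concatenate to the answer.

ehvvevhvhvehvhvvevhvvevhvehvvevhvvevhvhvehvhvvevhv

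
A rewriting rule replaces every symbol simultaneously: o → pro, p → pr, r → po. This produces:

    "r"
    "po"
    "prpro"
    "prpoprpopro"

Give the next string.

prpoprproprpoprproprpopro

Apply φ to prpoprpopro symbol by symbol: p→pr, r→po, p→pr, o→pro, p→pr, r→po, p→pr, o→pro, p→pr, r→po, o→pro; joined: pr po pr pro pr po pr pro pr po pro.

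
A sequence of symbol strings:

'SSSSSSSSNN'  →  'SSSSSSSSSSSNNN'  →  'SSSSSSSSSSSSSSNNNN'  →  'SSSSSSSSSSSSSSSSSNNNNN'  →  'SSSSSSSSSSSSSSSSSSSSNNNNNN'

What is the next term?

Reading off run lengths: S runs 8, 11, 14, 17, 20; N runs 2, 3, 4, 5, 6 — each is linear in n, where the shown terms are n = 2, 3, 4, 5, 6.
At n = 7 the blocks have lengths 23, 7.

SSSSSSSSSSSSSSSSSSSSSSSNNNNNNN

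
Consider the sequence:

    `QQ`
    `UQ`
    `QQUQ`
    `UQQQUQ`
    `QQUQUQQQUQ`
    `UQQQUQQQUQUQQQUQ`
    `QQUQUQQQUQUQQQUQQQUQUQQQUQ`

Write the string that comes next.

From term 3 onward, concatenate the second-to-last term with the last: QQ·UQ = QQUQ, UQ·QQUQ = UQQQUQ, …
So term 8 is UQQQUQQQUQUQQQUQ·QQUQUQQQUQUQQQUQQQUQUQQQUQ.

UQQQUQQQUQUQQQUQQQUQUQQQUQUQQQUQQQUQUQQQUQ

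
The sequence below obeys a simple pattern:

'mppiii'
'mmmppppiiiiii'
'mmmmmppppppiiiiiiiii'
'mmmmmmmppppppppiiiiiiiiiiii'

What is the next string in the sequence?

mmmmmmmmmppppppppppiiiiiiiiiiiiiii

Reading off run lengths: m runs 1, 3, 5, 7; p runs 2, 4, 6, 8; i runs 3, 6, 9, 12 — each is linear in n (n = 1, 2, …).
Setting n = 5 gives 9, 10, 15 characters in each block.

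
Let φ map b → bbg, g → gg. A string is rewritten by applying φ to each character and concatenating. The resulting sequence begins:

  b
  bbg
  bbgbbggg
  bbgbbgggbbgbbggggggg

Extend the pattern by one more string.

bbgbbgggbbgbbgggggggbbgbbgggbbgbbggggggggggggggg

Applying the rule to each of the 20 symbols of bbgbbgggbbgbbggggggg gives the pieces bbg bbg gg bbg bbg gg gg gg bbg bbg gg bbg bbg gg gg gg gg gg gg gg, which concatenate to the answer.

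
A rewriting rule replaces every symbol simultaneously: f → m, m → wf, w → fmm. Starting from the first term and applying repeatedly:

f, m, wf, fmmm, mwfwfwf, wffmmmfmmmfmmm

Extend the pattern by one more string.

fmmmmwfwfwfmwfwfwfmwfwfwf

φ(wffmmmfmmmfmmm) expands symbol-by-symbol to fmm m m wf wf wf m wf wf wf m wf wf wf; joining the 14 pieces gives the next term.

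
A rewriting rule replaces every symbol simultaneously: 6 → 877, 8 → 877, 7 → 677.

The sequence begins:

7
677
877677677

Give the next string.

Apply φ to 877677677 symbol by symbol: 8→877, 7→677, 7→677, 6→877, 7→677, 7→677, 6→877, 7→677, 7→677; joined: 877 677 677 877 677 677 877 677 677.

877677677877677677877677677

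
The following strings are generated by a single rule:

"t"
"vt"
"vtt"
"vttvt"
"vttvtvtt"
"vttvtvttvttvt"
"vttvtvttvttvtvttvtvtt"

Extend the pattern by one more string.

From term 3 onward, concatenate the last term with the second-to-last: vt·t = vtt, vtt·vt = vttvt, …
So term 8 is vttvtvttvttvtvttvtvtt·vttvtvttvttvt.

vttvtvttvttvtvttvtvttvttvtvttvttvt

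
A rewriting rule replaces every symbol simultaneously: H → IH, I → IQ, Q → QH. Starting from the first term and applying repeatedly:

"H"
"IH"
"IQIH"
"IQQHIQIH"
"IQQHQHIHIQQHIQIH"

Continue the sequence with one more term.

IQQHQHIHQHIHIQIHIQQHQHIHIQQHIQIH

φ(IQQHQHIHIQQHIQIH) expands symbol-by-symbol to IQ QH QH IH QH IH IQ IH IQ QH QH IH IQ QH IQ IH; joining the 16 pieces gives the next term.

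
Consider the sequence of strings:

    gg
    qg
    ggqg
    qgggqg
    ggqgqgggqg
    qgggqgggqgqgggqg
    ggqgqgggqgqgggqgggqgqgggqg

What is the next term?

This is a Fibonacci-style word recurrence s(k) = s(k−2)·s(k−1): e.g. gg·qg = ggqg.
The next term joins qgggqgggqgqgggqg and ggqgqgggqgqgggqgggqgqgggqg.

qgggqgggqgqgggqgggqgqgggqgqgggqgggqgqgggqg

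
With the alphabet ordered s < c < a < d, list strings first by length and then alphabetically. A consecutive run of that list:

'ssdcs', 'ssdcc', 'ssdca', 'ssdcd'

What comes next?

ssdas

The successor of ssdcd increments the rightmost position that isn't already d and resets every position after it to s.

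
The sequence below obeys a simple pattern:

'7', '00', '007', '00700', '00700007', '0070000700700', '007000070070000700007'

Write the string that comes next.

0070000700700007000070070000700700

Each term (from the third on) is the previous term followed by the one before it: term 3 = 00·7 = 007.
The next term joins 007000070070000700007 and 0070000700700.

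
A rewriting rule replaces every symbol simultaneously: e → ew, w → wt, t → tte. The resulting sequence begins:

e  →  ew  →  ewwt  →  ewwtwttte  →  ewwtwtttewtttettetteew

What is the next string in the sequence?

ewwtwtttewtttettetteewwtttettetteewttetteewttetteewewwt

Applying the rule to each of the 22 symbols of ewwtwtttewtttettetteew gives the pieces ew wt wt tte wt tte tte tte ew wt tte tte tte ew tte tte ew tte tte ew ew wt, which concatenate to the answer.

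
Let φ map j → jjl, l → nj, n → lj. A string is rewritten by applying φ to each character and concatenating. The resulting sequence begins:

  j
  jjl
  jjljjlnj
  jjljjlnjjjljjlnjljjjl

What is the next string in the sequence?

Rewriting the 21 symbols of jjljjlnjjjljjlnjljjjl one by one yields jjl jjl nj jjl jjl nj lj jjl jjl jjl nj jjl jjl nj lj jjl nj jjl jjl jjl nj; concatenated:

jjljjlnjjjljjlnjljjjljjljjlnjjjljjlnjljjjlnjjjljjljjlnj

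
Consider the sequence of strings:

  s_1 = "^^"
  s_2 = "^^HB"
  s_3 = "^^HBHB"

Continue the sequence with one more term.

^^HBHBHB

Each term is the previous one with HB appended.
One more step from ^^HBHB gives the answer.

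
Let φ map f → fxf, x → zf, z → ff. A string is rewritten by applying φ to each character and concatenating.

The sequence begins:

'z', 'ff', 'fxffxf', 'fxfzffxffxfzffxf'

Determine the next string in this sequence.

fxfzffxffffxffxfzffxffxfzffxffffxffxfzffxf

Applying the rule to each of the 16 symbols of fxfzffxffxfzffxf gives the pieces fxf zf fxf ff fxf fxf zf fxf fxf zf fxf ff fxf fxf zf fxf, which concatenate to the answer.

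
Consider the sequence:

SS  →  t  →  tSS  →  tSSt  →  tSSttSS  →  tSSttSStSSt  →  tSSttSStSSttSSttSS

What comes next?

From term 3 onward, concatenate the last term with the second-to-last: t·SS = tSS, tSS·t = tSSt, …
So term 8 is tSSttSStSSttSSttSS·tSSttSStSSt.

tSSttSStSSttSSttSStSSttSStSSt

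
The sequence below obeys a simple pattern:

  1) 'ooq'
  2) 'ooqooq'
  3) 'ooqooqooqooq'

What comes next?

Each string is two copies of the previous one concatenated.
Doubling ooqooqooqooq:

ooqooqooqooqooqooqooqooq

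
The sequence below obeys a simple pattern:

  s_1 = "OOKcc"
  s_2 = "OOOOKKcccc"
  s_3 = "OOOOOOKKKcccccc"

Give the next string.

Each string has the form O^{2n} K^{n} c^{2n} (n = 1, 2, …).
For the next term, n = 4, so the run lengths are 8, 4, 8.

OOOOOOOOKKKKcccccccc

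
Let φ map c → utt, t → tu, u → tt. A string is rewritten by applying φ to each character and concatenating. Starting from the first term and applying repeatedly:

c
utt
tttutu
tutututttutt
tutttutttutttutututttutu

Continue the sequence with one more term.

tutttutututttutututttutututttutttutttutututttutt

Replace each of the 24 characters of tutttutttutttutututttutu in place — tu tt tu tu tu tt tu tu tu tt tu tu tu tt tu tt tu tt tu tu tu tt tu tt — and concatenate.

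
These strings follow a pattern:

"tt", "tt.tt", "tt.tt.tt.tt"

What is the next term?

tt.tt.tt.tt.tt.tt.tt.tt

Each string is two copies of the previous one joined by '.'.
One more doubling of tt.tt.tt.tt gives the answer.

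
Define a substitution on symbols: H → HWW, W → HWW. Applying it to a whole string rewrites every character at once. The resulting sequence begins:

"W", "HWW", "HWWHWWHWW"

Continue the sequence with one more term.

Rewriting each symbol of HWWHWWHWW: H→HWW, W→HWW, W→HWW, H→HWW, W→HWW, W→HWW, H→HWW, W→HWW, W→HWW, which concatenates to HWW HWW HWW HWW HWW HWW HWW HWW HWW.

HWWHWWHWWHWWHWWHWWHWWHWWHWW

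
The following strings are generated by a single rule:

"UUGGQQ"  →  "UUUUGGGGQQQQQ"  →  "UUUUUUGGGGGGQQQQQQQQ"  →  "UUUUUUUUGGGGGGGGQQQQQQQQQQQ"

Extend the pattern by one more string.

UUUUUUUUUUGGGGGGGGGGQQQQQQQQQQQQQQ

Reading off run lengths: U runs 2, 4, 6, 8; G runs 2, 4, 6, 8; Q runs 2, 5, 8, 11 — each is linear in n (n = 1, 2, …).
At n = 5 the blocks have lengths 10, 10, 14.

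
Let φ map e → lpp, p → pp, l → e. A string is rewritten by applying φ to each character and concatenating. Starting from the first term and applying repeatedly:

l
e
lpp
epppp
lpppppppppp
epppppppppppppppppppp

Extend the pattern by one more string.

lpppppppppppppppppppppppppppppppppppppppppp

φ(epppppppppppppppppppp) expands symbol-by-symbol to lpp pp pp pp pp pp pp pp pp pp pp pp pp pp pp pp pp pp pp pp pp; joining the 21 pieces gives the next term.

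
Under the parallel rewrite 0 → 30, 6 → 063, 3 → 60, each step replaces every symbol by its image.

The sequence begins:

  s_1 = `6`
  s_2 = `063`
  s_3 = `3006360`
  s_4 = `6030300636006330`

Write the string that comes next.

Rewriting the 16 symbols of 6030300636006330 one by one yields 063 30 60 30 60 30 30 063 60 063 30 30 063 60 60 30; concatenated:

063306030603030063600633030063606030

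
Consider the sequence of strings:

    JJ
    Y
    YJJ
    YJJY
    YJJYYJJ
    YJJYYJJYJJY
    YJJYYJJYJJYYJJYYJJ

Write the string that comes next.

YJJYYJJYJJYYJJYYJJYJJYYJJYJJY

This is a Fibonacci-style word recurrence s(k) = s(k−1)·s(k−2): e.g. Y·JJ = YJJ.
Continuing: YJJYYJJYJJYYJJYYJJ · YJJYYJJYJJY gives term 8.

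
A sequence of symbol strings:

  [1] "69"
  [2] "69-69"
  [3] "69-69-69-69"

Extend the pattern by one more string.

69-69-69-69-69-69-69-69

s(k+1) = s(k)·-·s(k) — each term doubles the last with '-' between the halves.
One more doubling of 69-69-69-69 gives the answer.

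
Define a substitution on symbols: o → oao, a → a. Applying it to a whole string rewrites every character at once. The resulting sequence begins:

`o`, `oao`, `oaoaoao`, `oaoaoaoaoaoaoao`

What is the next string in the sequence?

Rewriting the 15 symbols of oaoaoaoaoaoaoao one by one yields oao a oao a oao a oao a oao a oao a oao a oao; concatenated:

oaoaoaoaoaoaoaoaoaoaoaoaoaoaoao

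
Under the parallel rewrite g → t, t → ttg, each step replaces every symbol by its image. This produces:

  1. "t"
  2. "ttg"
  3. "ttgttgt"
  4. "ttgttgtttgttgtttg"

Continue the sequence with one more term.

Applying the rule to each of the 17 symbols of ttgttgtttgttgtttg gives the pieces ttg ttg t ttg ttg t ttg ttg ttg t ttg ttg t ttg ttg ttg t, which concatenate to the answer.

ttgttgtttgttgtttgttgttgtttgttgtttgttgttgt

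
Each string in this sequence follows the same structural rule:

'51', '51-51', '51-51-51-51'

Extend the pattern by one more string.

51-51-51-51-51-51-51-51

Each string is two copies of the previous one joined by '-'.
One more doubling of 51-51-51-51 gives the answer.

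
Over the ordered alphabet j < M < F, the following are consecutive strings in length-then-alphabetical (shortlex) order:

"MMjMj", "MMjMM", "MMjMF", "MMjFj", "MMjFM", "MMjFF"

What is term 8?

Continuing the enumeration 2 steps past MMjFF: MMjFF → MMMjj → (answer).

MMMjM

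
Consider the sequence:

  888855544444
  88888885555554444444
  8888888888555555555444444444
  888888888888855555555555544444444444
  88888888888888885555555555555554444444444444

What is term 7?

Term n consists of 3n+1 8's, followed by 3n 5's, followed by 2n+3 4's (n = 1, 2, …).
Setting n = 7 gives 22, 21, 17 characters in each block.

888888888888888888888855555555555555555555544444444444444444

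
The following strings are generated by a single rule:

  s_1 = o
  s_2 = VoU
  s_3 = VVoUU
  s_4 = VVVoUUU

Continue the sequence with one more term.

Every step adds V to the front and U to the end of the previous string.
One more step from VVVoUUU gives the answer.

VVVVoUUUU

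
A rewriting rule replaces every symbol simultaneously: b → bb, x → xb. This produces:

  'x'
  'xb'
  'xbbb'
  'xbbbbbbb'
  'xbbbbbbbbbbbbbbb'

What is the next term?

φ(xbbbbbbbbbbbbbbb) expands symbol-by-symbol to xb bb bb bb bb bb bb bb bb bb bb bb bb bb bb bb; joining the 16 pieces gives the next term.

xbbbbbbbbbbbbbbbbbbbbbbbbbbbbbbb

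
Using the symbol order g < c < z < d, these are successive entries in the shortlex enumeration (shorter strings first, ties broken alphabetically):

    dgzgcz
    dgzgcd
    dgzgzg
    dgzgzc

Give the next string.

dgzgzz

The successor of dgzgzc increments the rightmost position that isn't already d and resets every position after it to g.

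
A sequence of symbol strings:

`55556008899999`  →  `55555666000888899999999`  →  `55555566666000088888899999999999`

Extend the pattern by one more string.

55555556666666000008888888899999999999999

Term n consists of n+3 5's, followed by 2n-1 6's, followed by n+1 0's, followed by 2n 8's, followed by 3n+2 9's (n = 1, 2, …).
At n = 4 the blocks have lengths 7, 7, 5, 8, 14.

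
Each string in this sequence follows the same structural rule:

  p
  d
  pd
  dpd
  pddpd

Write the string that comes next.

From term 3 onward, concatenate the second-to-last term with the last: p·d = pd, d·pd = dpd, …
The next term joins dpd and pddpd.

dpdpddpd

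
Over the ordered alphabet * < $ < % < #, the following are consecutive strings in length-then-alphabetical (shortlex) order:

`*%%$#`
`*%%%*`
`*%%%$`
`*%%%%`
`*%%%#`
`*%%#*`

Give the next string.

*%%#$

The successor of *%%#* increments the rightmost position that isn't already # and resets every position after it to *.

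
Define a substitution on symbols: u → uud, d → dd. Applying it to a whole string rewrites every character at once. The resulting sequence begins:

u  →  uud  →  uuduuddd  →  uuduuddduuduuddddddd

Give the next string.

Rewriting the 20 symbols of uuduuddduuduuddddddd one by one yields uud uud dd uud uud dd dd dd uud uud dd uud uud dd dd dd dd dd dd dd; concatenated:

uuduuddduuduuddddddduuduuddduuduuddddddddddddddd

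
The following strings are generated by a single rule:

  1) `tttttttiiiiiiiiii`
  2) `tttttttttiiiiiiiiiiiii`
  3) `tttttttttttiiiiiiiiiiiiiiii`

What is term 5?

tttttttttttttttiiiiiiiiiiiiiiiiiiiiii

Term n consists of 2n+1 t's, followed by 3n+1 i's, where the shown terms are n = 3, 4, 5.
For term 5, n = 7, so the run lengths are 15, 22.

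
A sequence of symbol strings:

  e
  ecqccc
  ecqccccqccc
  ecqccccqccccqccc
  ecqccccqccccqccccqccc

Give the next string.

Each term is the previous one with cqccc appended.
Applying this once more to ecqccccqccccqccccqccc:

ecqccccqccccqccccqccccqccc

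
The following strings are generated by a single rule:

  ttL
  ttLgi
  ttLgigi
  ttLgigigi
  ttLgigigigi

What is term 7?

Each term is the previous one with gi appended.
From ttLgigigigi, 2 further steps: ttLgigigigi → ttLgigigigigi → (answer).

ttLgigigigigigi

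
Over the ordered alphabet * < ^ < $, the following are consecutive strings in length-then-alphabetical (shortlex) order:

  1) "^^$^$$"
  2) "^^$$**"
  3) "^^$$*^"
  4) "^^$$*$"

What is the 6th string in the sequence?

^^$$^^

Continuing the enumeration 2 steps past ^^$$*$: ^^$$*$ → ^^$$^* → (answer).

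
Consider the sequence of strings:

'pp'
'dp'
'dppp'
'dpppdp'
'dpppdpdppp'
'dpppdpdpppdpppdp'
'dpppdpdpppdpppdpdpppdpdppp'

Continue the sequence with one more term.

dpppdpdpppdpppdpdpppdpdpppdpppdpdpppdpppdp

This is a Fibonacci-style word recurrence s(k) = s(k−1)·s(k−2): e.g. dp·pp = dppp.
The next term joins dpppdpdpppdpppdpdpppdpdppp and dpppdpdpppdpppdp.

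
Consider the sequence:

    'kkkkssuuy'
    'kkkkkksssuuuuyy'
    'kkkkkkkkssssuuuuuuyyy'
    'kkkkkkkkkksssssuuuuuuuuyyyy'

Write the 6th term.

Each string has the form k^{2n+2} s^{n+1} u^{2n} y^{n} (n = 1, 2, …).
At n = 6 the blocks have lengths 14, 7, 12, 6.

kkkkkkkkkkkkkksssssssuuuuuuuuuuuuyyyyyy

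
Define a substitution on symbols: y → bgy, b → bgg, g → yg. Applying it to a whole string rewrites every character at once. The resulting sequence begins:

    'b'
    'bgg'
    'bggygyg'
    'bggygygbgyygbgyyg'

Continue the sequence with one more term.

Applying the rule to each of the 17 symbols of bggygygbgyygbgyyg gives the pieces bgg yg yg bgy yg bgy yg bgg yg bgy bgy yg bgg yg bgy bgy yg, which concatenate to the answer.

bggygygbgyygbgyygbggygbgybgyygbggygbgybgyyg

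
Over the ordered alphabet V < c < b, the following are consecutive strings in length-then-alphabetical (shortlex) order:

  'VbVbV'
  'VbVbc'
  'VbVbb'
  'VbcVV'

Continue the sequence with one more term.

The successor of VbcVV increments the rightmost position that isn't already b and resets every position after it to V.

VbcVc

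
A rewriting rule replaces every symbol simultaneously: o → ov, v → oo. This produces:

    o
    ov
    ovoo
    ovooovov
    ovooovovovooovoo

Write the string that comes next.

ovooovovovooovooovooovovovooovov

Applying the rule to each of the 16 symbols of ovooovovovooovoo gives the pieces ov oo ov ov ov oo ov oo ov oo ov ov ov oo ov ov, which concatenate to the answer.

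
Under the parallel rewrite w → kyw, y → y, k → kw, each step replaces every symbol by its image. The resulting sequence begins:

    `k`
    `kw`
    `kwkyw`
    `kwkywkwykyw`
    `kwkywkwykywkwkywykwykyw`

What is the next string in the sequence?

φ(kwkywkwykywkwkywykwykyw) expands symbol-by-symbol to kw kyw kw y kyw kw kyw y kw y kyw kw kyw kw y kyw y kw kyw y kw y kyw; joining the 23 pieces gives the next term.

kwkywkwykywkwkywykwykywkwkywkwykywykwkywykwykyw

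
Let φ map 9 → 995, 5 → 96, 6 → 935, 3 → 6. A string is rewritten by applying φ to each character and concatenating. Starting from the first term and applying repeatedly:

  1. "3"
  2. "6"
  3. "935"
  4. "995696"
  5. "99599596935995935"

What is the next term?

995995969959959699593599569699599596995696

Replace each of the 17 characters of 99599596935995935 in place — 995 995 96 995 995 96 995 935 995 6 96 995 995 96 995 6 96 — and concatenate.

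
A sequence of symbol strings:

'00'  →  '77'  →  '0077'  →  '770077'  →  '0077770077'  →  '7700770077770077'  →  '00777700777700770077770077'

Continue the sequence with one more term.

From term 3 onward, concatenate the second-to-last term with the last: 00·77 = 0077, 77·0077 = 770077, …
So term 8 is 7700770077770077·00777700777700770077770077.

770077007777007700777700777700770077770077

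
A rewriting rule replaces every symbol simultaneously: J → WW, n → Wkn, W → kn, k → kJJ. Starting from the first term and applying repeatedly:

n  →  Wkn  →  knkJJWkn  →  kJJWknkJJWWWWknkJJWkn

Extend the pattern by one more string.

Applying the rule to each of the 21 symbols of kJJWknkJJWWWWknkJJWkn gives the pieces kJJ WW WW kn kJJ Wkn kJJ WW WW kn kn kn kn kJJ Wkn kJJ WW WW kn kJJ Wkn, which concatenate to the answer.

kJJWWWWknkJJWknkJJWWWWknknknknkJJWknkJJWWWWknkJJWkn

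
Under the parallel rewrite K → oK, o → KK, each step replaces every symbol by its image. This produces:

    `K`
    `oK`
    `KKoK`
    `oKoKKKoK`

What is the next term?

Expanding oKoKKKoK: o→KK, K→oK, o→KK, K→oK, K→oK, K→oK, o→KK, K→oK. Concatenated: KK oK KK oK oK oK KK oK.

KKoKKKoKoKoKKKoK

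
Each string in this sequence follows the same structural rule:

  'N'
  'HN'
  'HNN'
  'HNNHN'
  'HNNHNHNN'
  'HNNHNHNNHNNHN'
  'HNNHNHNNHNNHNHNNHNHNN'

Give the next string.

From term 3 onward, concatenate the last term with the second-to-last: HN·N = HNN, HNN·HN = HNNHN, …
So term 8 is HNNHNHNNHNNHNHNNHNHNN·HNNHNHNNHNNHN.

HNNHNHNNHNNHNHNNHNHNNHNNHNHNNHNNHN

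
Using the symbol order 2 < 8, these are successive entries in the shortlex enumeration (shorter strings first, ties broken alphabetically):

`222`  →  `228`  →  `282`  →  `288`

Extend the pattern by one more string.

The successor of 288 increments the rightmost position that isn't already 8 and resets every position after it to 2.

822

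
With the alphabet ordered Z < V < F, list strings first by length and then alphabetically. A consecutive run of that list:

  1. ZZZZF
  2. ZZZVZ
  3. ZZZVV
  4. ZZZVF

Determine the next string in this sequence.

Find the rightmost character of ZZZVF below F, bump it to the next letter, and reset everything to its right to Z.

ZZZFZ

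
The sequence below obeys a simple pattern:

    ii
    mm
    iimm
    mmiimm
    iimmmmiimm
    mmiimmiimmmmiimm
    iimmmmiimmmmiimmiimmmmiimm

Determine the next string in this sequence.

Each term (from the third on) is the two preceding terms concatenated in order: term 3 = ii·mm = iimm.
The next term joins mmiimmiimmmmiimm and iimmmmiimmmmiimmiimmmmiimm.

mmiimmiimmmmiimmiimmmmiimmmmiimmiimmmmiimm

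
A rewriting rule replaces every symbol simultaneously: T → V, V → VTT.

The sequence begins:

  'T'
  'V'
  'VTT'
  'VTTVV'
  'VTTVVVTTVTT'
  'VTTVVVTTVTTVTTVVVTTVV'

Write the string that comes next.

VTTVVVTTVTTVTTVVVTTVVVTTVVVTTVTTVTTVVVTTVTT

Replace each of the 21 characters of VTTVVVTTVTTVTTVVVTTVV in place — VTT V V VTT VTT VTT V V VTT V V VTT V V VTT VTT VTT V V VTT VTT — and concatenate.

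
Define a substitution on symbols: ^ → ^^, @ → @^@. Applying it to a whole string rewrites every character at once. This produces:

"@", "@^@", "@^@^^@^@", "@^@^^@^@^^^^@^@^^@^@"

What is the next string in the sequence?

@^@^^@^@^^^^@^@^^@^@^^^^^^^^@^@^^@^@^^^^@^@^^@^@

φ(@^@^^@^@^^^^@^@^^@^@) expands symbol-by-symbol to @^@ ^^ @^@ ^^ ^^ @^@ ^^ @^@ ^^ ^^ ^^ ^^ @^@ ^^ @^@ ^^ ^^ @^@ ^^ @^@; joining the 20 pieces gives the next term.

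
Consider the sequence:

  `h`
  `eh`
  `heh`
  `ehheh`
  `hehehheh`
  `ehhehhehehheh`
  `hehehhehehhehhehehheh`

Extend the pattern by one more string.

This is a Fibonacci-style word recurrence s(k) = s(k−2)·s(k−1): e.g. h·eh = heh.
The next term joins ehhehhehehheh and hehehhehehhehhehehheh.

ehhehhehehhehhehehhehehhehhehehheh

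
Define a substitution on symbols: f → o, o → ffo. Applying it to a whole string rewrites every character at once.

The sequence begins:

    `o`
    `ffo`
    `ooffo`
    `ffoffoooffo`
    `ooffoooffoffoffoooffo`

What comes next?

Rewriting the 21 symbols of ooffoooffoffoffoooffo one by one yields ffo ffo o o ffo ffo ffo o o ffo o o ffo o o ffo ffo ffo o o ffo; concatenated:

ffoffoooffoffoffoooffoooffoooffoffoffoooffo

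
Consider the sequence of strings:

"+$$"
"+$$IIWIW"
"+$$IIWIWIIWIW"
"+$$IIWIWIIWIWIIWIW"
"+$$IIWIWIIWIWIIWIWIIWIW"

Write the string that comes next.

+$$IIWIWIIWIWIIWIWIIWIWIIWIW

Each term is the previous one with IIWIW appended.
One more step from +$$IIWIWIIWIWIIWIWIIWIW gives the answer.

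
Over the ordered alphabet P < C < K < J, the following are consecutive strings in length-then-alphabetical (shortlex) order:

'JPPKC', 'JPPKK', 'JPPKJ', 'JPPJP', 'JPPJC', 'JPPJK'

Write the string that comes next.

The successor of JPPJK increments the rightmost position that isn't already J and resets every position after it to P.

JPPJJ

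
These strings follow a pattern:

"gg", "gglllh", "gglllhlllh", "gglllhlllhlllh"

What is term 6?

Every step adds lllh to the end: s(k+1) = s(k)·lllh.
From gglllhlllhlllh, 2 further steps: gglllhlllhlllh → gglllhlllhlllhlllh → (answer).

gglllhlllhlllhlllhlllh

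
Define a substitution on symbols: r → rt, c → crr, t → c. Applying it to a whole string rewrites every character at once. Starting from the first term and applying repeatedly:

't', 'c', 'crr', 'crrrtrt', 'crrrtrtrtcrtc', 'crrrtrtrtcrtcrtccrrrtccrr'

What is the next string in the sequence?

crrrtrtrtcrtcrtccrrrtccrrrtccrrcrrrtrtrtccrrcrrrtrt

φ(crrrtrtrtcrtcrtccrrrtccrr) expands symbol-by-symbol to crr rt rt rt c rt c rt c crr rt c crr rt c crr crr rt rt rt c crr crr rt rt; joining the 25 pieces gives the next term.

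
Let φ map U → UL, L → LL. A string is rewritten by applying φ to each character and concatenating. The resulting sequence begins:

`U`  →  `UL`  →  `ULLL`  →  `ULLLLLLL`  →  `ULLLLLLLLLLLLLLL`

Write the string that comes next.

Applying the rule to each of the 16 symbols of ULLLLLLLLLLLLLLL gives the pieces UL LL LL LL LL LL LL LL LL LL LL LL LL LL LL LL, which concatenate to the answer.

ULLLLLLLLLLLLLLLLLLLLLLLLLLLLLLL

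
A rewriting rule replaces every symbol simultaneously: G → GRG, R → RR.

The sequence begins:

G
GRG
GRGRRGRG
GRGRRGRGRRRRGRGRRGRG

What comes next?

GRGRRGRGRRRRGRGRRGRGRRRRRRRRGRGRRGRGRRRRGRGRRGRG

Applying the rule to each of the 20 symbols of GRGRRGRGRRRRGRGRRGRG gives the pieces GRG RR GRG RR RR GRG RR GRG RR RR RR RR GRG RR GRG RR RR GRG RR GRG, which concatenate to the answer.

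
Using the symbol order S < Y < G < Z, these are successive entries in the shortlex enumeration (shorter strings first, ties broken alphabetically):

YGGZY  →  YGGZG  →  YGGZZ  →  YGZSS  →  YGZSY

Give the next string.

Treat YGZSY as a base-4 numeral over the given alphabet and add one, carrying through any trailing Z's.

YGZSG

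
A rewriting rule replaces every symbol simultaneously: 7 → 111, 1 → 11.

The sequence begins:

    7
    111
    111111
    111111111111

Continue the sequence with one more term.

Rewriting each symbol of 111111111111: 1→11, 1→11, 1→11, 1→11, 1→11, 1→11, 1→11, 1→11, 1→11, 1→11, 1→11, 1→11, which concatenates to 11 11 11 11 11 11 11 11 11 11 11 11.

111111111111111111111111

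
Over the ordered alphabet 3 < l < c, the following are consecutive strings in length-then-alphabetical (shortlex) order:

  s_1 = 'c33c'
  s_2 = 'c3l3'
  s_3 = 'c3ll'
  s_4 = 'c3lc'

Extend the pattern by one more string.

c3c3

Treat c3lc as a base-3 numeral over the given alphabet and add one, carrying through any trailing c's.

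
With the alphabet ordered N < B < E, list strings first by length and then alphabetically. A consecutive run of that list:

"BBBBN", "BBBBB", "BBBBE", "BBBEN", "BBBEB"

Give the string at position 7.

BBENN

Stepping forward 2 times from BBBEB: BBBEB → BBBEE, then the target.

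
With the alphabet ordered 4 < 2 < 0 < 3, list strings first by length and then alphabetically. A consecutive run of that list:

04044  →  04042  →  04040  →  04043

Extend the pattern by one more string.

04024

Find the rightmost character of 04043 below 3, bump it to the next letter, and reset everything to its right to 4.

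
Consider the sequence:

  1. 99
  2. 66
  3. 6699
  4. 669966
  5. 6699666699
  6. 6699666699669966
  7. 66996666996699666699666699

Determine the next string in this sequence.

This is a Fibonacci-style word recurrence s(k) = s(k−1)·s(k−2): e.g. 66·99 = 6699.
Continuing: 66996666996699666699666699 · 6699666699669966 gives term 8.

669966669966996666996666996699666699669966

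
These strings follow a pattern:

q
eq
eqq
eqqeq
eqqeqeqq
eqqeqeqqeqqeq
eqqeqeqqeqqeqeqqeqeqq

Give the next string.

This is a Fibonacci-style word recurrence s(k) = s(k−1)·s(k−2): e.g. eq·q = eqq.
Continuing: eqqeqeqqeqqeqeqqeqeqq · eqqeqeqqeqqeq gives term 8.

eqqeqeqqeqqeqeqqeqeqqeqqeqeqqeqqeq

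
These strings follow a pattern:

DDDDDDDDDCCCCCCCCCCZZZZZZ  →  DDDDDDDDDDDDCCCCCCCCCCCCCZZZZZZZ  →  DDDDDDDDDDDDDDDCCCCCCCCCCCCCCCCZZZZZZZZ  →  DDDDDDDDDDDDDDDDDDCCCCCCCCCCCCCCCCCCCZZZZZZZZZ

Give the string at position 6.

DDDDDDDDDDDDDDDDDDDDDDDDCCCCCCCCCCCCCCCCCCCCCCCCCZZZZZZZZZZZ

Term n consists of 3n D's, followed by 3n+1 C's, followed by n+3 Z's, where the shown terms are n = 3, 4, 5, 6.
Setting n = 8 gives 24, 25, 11 characters in each block.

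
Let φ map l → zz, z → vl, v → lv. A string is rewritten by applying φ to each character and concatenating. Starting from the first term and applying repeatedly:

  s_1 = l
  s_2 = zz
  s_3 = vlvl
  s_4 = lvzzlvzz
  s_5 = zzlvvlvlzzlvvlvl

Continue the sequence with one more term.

φ(zzlvvlvlzzlvvlvl) expands symbol-by-symbol to vl vl zz lv lv zz lv zz vl vl zz lv lv zz lv zz; joining the 16 pieces gives the next term.

vlvlzzlvlvzzlvzzvlvlzzlvlvzzlvzz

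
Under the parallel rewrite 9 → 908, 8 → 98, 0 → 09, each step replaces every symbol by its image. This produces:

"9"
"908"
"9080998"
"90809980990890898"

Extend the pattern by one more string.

Applying the rule to each of the 17 symbols of 90809980990890898 gives the pieces 908 09 98 09 908 908 98 09 908 908 09 98 908 09 98 908 98, which concatenate to the answer.

90809980990890898099089080998908099890898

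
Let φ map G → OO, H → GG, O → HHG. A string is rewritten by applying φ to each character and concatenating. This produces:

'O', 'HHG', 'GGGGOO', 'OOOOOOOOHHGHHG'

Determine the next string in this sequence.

HHGHHGHHGHHGHHGHHGHHGHHGGGGGOOGGGGOO

Replace each of the 14 characters of OOOOOOOOHHGHHG in place — HHG HHG HHG HHG HHG HHG HHG HHG GG GG OO GG GG OO — and concatenate.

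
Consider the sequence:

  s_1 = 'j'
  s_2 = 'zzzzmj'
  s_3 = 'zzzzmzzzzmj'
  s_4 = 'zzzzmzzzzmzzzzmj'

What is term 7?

zzzzmzzzzmzzzzmzzzzmzzzzmzzzzmj

The strings grow by a fixed prefix zzzzm each time.
From zzzzmzzzzmzzzzmj, 3 further steps: zzzzmzzzzmzzzzmj → zzzzmzzzzmzzzzmzzzzmj → zzzzmzzzzmzzzzmzzzzmzzzzmj → (answer).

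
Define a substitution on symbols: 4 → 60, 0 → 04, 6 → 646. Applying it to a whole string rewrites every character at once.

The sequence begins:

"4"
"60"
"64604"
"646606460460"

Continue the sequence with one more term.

Rewriting each symbol of 646606460460: 6→646, 4→60, 6→646, 6→646, 0→04, 6→646, 4→60, 6→646, 0→04, 4→60, 6→646, 0→04, which concatenates to 646 60 646 646 04 646 60 646 04 60 646 04.

646606466460464660646046064604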